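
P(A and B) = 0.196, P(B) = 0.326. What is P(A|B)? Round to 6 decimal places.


P(A|B) = P(A and B) / P(B) = 0.196 / 0.326 = 98/163 ≈ 0.60122699

0.601227


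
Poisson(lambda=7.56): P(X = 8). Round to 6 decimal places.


P = e^(-lam) * lam^k / k!
e^(-7.56) ≈ 0.0005208752
lam^k = 7.56^8 ≈ 10670244.327163
k! = 8! = 40320
P = 0.0005208752 * 10670244.327163 / 40320 ≈ 0.137844

0.137844


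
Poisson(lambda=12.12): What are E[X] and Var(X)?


E[X] = Var(X) = lambda = 12.12

12.12, 12.12


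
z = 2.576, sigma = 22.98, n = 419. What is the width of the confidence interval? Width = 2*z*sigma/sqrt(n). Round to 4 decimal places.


width = 2*z*sigma/sqrt(n)
2*z*sigma = 2 * 2.576 * 22.98 = 118.39296
sqrt(419) ≈ 20.469489
width = 118.39296 / 20.469489 ≈ 5.783875

5.7839


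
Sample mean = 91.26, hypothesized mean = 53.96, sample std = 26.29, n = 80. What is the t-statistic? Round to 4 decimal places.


t = (xbar - mu0) / (s/sqrt(n))
xbar - mu0 = 91.26 - 53.96 = 37.3
sqrt(80) ≈ 8.94427191
s/sqrt(n) = 26.29 / 8.94427191 ≈ 2.93931136
t = 37.3 / 2.93931136 ≈ 12.690047

12.6900


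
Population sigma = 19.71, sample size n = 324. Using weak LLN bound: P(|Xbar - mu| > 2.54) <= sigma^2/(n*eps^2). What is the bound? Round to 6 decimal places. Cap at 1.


bound = min(1, sigma^2/(n*eps^2))
sigma^2 = 19.71^2 = 388.4841
n*eps^2 = 324 * 2.54^2 = 324 * 6.4516 = 2090.3184
sigma^2/(n*eps^2) = 388.4841 / 2090.3184 ≈ 0.18584925

0.185849


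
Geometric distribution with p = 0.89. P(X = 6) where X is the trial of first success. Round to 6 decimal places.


P = (1-p)^(k-1) * p
(1-p)^(k-1) = 0.11^5 = 0.0000161051
P = 0.0000161051 * 0.89 ≈ 0.00001433354

0.000014


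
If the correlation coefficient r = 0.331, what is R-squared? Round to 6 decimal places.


R^2 = r^2 = (0.331)^2 = 0.109561

0.109561


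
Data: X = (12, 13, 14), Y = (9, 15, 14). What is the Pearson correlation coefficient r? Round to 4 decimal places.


r = sum((xi-xbar)(yi-ybar)) / sqrt(sum((xi-xbar)^2) * sum((yi-ybar)^2))
n = 3, xbar = 39/3 = 13, ybar = 38/3 ≈ 12.666667
Sxy = sum((xi-xbar)(yi-ybar)) = 5
Sxx = sum((xi-xbar)^2) = 2
Syy = sum((yi-ybar)^2) = 62/3 ≈ 20.666667
sqrt(Sxx*Syy) ≈ 6.429101
r = Sxy / sqrt(Sxx*Syy) = 5 / 6.429101 ≈ 0.777714

0.7777


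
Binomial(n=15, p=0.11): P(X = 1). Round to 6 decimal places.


P = C(n,k) * p^k * (1-p)^(n-k)
C(15,1) = 15
p^k = 0.11^1 = 0.11
(1-p)^(n-k) = 0.89^14 ≈ 0.1956411
P = 15 * 0.11 * 0.1956411 ≈ 0.322808

0.322808


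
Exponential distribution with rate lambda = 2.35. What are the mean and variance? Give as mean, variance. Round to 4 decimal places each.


mean = 1/lam, var = 1/lam^2
mean = 1 / 2.35 = 20/47 ≈ 0.425532
lam^2 = 2.35^2 = 5.5225
var = 1 / 5.5225 = 400/2209 ≈ 0.181077

0.4255, 0.1811


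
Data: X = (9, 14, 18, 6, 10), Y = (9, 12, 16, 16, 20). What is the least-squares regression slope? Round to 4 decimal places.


b = sum((xi-xbar)(yi-ybar)) / sum((xi-xbar)^2)
n = 5, xbar = 57/5 = 11.4, ybar = 73/5 = 14.6
Sxy = sum((xi-xbar)(yi-ybar)) = 0.8
Sxx = sum((xi-xbar)^2) = 87.2
b = Sxy / Sxx = 1/109 ≈ 0.009174

0.0092


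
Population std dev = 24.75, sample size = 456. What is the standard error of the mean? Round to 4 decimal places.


SE = sigma / sqrt(n)
sqrt(456) ≈ 21.354157
SE = 24.75 / 21.354157 ≈ 1.159025

1.1590


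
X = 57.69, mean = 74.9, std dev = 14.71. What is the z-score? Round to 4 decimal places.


z = (X - mu) / sigma
X - mu = 57.69 - 74.9 = -17.21
z = -17.21 / 14.71 = -1721/1471 ≈ -1.169952

-1.1700


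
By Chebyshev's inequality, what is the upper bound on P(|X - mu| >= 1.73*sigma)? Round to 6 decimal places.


P <= 1/k^2
k^2 = 1.73^2 = 2.9929
1/k^2 = 1 / 2.9929 ≈ 0.33412409

0.334124


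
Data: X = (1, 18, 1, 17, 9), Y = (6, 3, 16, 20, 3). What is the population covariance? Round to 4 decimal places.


Cov = (1/n)*sum((xi-xbar)(yi-ybar))
n = 5, xbar = 46/5 = 9.2, ybar = 48/5 = 9.6
sum((xi-xbar)(yi-ybar)) = 1.4
Cov = 1.4 / 5 = 0.28

0.2800


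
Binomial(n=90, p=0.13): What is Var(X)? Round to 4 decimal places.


Var = n*p*(1-p) = 90 * 0.13 * 0.87 = 10.179

10.1790


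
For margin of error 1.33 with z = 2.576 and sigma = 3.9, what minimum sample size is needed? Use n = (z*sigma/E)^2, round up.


z*sigma/E = 2.576 * 3.9 / 1.33 = 3588/475 ≈ 7.553684
(z*sigma/E)^2 ≈ 57.058145
round up: n = 58

58


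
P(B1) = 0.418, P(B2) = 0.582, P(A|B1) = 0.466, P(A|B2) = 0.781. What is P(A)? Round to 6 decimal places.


P(A) = P(A|B1)*P(B1) + P(A|B2)*P(B2)
P(A|B1)*P(B1) = 0.466 * 0.418 = 0.194788
P(A|B2)*P(B2) = 0.781 * 0.582 = 0.454542
P(A) = 0.194788 + 0.454542 = 0.64933

0.649330


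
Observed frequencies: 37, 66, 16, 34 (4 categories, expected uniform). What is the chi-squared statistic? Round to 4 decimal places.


chi2 = sum((O-E)^2/E), E = total/4
total = 153, E = 153/4 = 38.25
(37 - 38.25)^2 / 38.25 = 1.5625 / 38.25 = 25/612 ≈ 0.040850
(66 - 38.25)^2 / 38.25 = 770.0625 / 38.25 = 1369/68 ≈ 20.132353
(16 - 38.25)^2 / 38.25 = 495.0625 / 38.25 = 7921/612 ≈ 12.942810
(34 - 38.25)^2 / 38.25 = 18.0625 / 38.25 = 17/36 ≈ 0.472222
chi2 = 571/17 ≈ 33.588235

33.5882


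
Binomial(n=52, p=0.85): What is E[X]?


E[X] = n*p = 52 * 0.85 = 44.2

44.2


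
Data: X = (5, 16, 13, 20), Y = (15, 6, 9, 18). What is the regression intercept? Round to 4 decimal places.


a = ybar - b*xbar, where b = sum((xi-xbar)(yi-ybar)) / sum((xi-xbar)^2)
n = 4, xbar = 54/4 = 13.5, ybar = 48/4 = 12
Sxy = sum((xi-xbar)(yi-ybar)) = 0
Sxx = sum((xi-xbar)^2) = 121
b = Sxy / Sxx = 0
a = 12 - 0 * 13.5 = 12

12.0000


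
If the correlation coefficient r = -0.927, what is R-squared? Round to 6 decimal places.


R^2 = r^2 = (-0.927)^2 = 0.859329

0.859329


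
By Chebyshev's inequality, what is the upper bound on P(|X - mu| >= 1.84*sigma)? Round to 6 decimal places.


P <= 1/k^2
k^2 = 1.84^2 = 3.3856
1/k^2 = 1 / 3.3856 = 625/2116 ≈ 0.29536862

0.295369


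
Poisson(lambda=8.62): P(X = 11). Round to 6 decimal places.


P = e^(-lam) * lam^k / k!
e^(-8.62) ≈ 0.0001804603
lam^k = 8.62^11 ≈ 19524500142.176939
k! = 11! = 39916800
P = 0.0001804603 * 19524500142.176939 / 39916800 ≈ 0.088269

0.088269


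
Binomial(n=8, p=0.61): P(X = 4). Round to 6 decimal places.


P = C(n,k) * p^k * (1-p)^(n-k)
C(8,4) = 70
p^k = 0.61^4 ≈ 0.1384584
(1-p)^(n-k) = 0.39^4 = 0.02313441
P = 70 * 0.1384584 * 0.02313441 ≈ 0.224221

0.224221


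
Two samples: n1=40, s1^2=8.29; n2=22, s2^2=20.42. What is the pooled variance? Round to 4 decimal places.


sp^2 = ((n1-1)*s1^2 + (n2-1)*s2^2)/(n1+n2-2)
(n1-1)*s1^2 = 39 * 8.29 = 323.31
(n2-1)*s2^2 = 21 * 20.42 = 428.82
numerator = 323.31 + 428.82 = 752.13
n1+n2-2 = 60
sp^2 = 752.13 / 60 = 12.5355

12.5355


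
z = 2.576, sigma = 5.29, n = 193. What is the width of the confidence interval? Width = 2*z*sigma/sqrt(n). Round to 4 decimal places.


width = 2*z*sigma/sqrt(n)
2*z*sigma = 2 * 2.576 * 5.29 = 27.25408
sqrt(193) ≈ 13.892444
width = 27.25408 / 13.892444 ≈ 1.961792

1.9618


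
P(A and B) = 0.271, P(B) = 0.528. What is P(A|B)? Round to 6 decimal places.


P(A|B) = P(A and B) / P(B) = 0.271 / 0.528 = 271/528 ≈ 0.51325758

0.513258


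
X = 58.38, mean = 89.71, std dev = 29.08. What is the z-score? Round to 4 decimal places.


z = (X - mu) / sigma
X - mu = 58.38 - 89.71 = -31.33
z = -31.33 / 29.08 = -3133/2908 ≈ -1.077373

-1.0774


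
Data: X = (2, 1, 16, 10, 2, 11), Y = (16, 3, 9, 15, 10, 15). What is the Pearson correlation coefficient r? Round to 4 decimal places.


r = sum((xi-xbar)(yi-ybar)) / sqrt(sum((xi-xbar)^2) * sum((yi-ybar)^2))
n = 6, xbar = 42/6 = 7, ybar = 68/6 = 34/3 ≈ 11.333333
Sxy = sum((xi-xbar)(yi-ybar)) = 38
Sxx = sum((xi-xbar)^2) = 192
Syy = sum((yi-ybar)^2) = 376/3 ≈ 125.333333
sqrt(Sxx*Syy) ≈ 155.125755
r = Sxy / sqrt(Sxx*Syy) = 38 / 155.125755 ≈ 0.244963

0.2450


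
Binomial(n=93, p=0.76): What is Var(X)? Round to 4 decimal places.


Var = n*p*(1-p) = 93 * 0.76 * 0.24 = 16.9632

16.9632


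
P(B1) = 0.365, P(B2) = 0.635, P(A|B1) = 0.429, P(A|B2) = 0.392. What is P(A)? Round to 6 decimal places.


P(A) = P(A|B1)*P(B1) + P(A|B2)*P(B2)
P(A|B1)*P(B1) = 0.429 * 0.365 = 0.156585
P(A|B2)*P(B2) = 0.392 * 0.635 = 0.24892
P(A) = 0.156585 + 0.24892 = 0.405505

0.405505


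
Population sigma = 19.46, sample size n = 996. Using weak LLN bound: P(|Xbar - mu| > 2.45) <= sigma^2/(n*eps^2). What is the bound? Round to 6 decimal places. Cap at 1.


bound = min(1, sigma^2/(n*eps^2))
sigma^2 = 19.46^2 = 378.6916
n*eps^2 = 996 * 2.45^2 = 996 * 6.0025 = 5978.49
sigma^2/(n*eps^2) = 378.6916 / 5978.49 ≈ 0.06334235

0.063342


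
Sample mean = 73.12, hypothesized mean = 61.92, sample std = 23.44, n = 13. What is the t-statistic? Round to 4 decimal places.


t = (xbar - mu0) / (s/sqrt(n))
xbar - mu0 = 73.12 - 61.92 = 11.2
sqrt(13) ≈ 3.60555128
s/sqrt(n) = 23.44 / 3.60555128 ≈ 6.50108630
t = 11.2 / 6.50108630 ≈ 1.722789

1.7228


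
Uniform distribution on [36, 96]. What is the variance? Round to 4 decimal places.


Var = (b-a)^2 / 12
(b-a)^2 = (96 - 36)^2 = 3600
Var = 3600/12 = 300

300.0000


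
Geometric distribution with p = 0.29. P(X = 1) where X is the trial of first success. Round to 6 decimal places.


P = (1-p)^(k-1) * p
(1-p)^(k-1) = 0.71^0 = 1
P = 1 * 0.29 = 0.29

0.290000


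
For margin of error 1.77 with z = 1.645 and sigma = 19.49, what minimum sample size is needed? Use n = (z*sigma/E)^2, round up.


z*sigma/E = 1.645 * 19.49 / 1.77 ≈ 18.113588
(z*sigma/E)^2 ≈ 328.102055
round up: n = 329

329


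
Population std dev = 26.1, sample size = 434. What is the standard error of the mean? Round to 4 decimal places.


SE = sigma / sqrt(n)
sqrt(434) ≈ 20.832667
SE = 26.1 / 20.832667 ≈ 1.252840

1.2528


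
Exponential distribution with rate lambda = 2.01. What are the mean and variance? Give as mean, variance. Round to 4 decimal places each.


mean = 1/lam, var = 1/lam^2
mean = 1 / 2.01 = 100/201 ≈ 0.497512
lam^2 = 2.01^2 = 4.0401
var = 1 / 4.0401 ≈ 0.247519

0.4975, 0.2475


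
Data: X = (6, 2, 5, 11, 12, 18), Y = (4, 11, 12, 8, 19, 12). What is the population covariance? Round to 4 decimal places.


Cov = (1/n)*sum((xi-xbar)(yi-ybar))
n = 6, xbar = 54/6 = 9, ybar = 66/6 = 11
sum((xi-xbar)(yi-ybar)) = 44
Cov = 44 / 6 = 22/3 ≈ 7.333333

7.3333


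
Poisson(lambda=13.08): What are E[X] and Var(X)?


E[X] = Var(X) = lambda = 13.08

13.08, 13.08


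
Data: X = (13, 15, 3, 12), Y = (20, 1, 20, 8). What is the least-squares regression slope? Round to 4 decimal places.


b = sum((xi-xbar)(yi-ybar)) / sum((xi-xbar)^2)
n = 4, xbar = 43/4 = 10.75, ybar = 49/4 = 12.25
Sxy = sum((xi-xbar)(yi-ybar)) = -95.75
Sxx = sum((xi-xbar)^2) = 84.75
b = Sxy / Sxx = -383/339 ≈ -1.129794

-1.1298


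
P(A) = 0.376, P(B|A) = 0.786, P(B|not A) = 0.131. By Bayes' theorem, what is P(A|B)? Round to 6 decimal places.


P(A|B) = P(B|A)*P(A) / P(B), P(B) = P(B|A)*P(A) + P(B|not A)*P(not A)
P(B|A)*P(A) = 0.786 * 0.376 = 0.295536
P(B|not A)*P(not A) = 0.131 * 0.624 = 0.081744
P(B) = 0.295536 + 0.081744 = 0.37728
P(A|B) = 0.295536 / 0.37728 = 47/60 ≈ 0.78333333

0.783333


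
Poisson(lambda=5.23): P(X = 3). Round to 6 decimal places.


P = e^(-lam) * lam^k / k!
e^(-5.23) ≈ 0.005353525
lam^k = 5.23^3 = 143.055667
k! = 3! = 6
P = 0.005353525 * 143.055667 / 6 ≈ 0.127642

0.127642


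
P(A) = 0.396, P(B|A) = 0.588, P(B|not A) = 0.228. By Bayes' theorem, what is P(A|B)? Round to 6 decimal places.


P(A|B) = P(B|A)*P(A) / P(B), P(B) = P(B|A)*P(A) + P(B|not A)*P(not A)
P(B|A)*P(A) = 0.588 * 0.396 = 0.232848
P(B|not A)*P(not A) = 0.228 * 0.604 = 0.137712
P(B) = 0.232848 + 0.137712 = 0.37056
P(A|B) = 0.232848 / 0.37056 = 4851/7720 ≈ 0.62836788

0.628368


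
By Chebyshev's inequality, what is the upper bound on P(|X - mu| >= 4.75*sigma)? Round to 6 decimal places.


P <= 1/k^2
k^2 = 4.75^2 = 22.5625
1/k^2 = 1 / 22.5625 = 16/361 ≈ 0.04432133

0.044321


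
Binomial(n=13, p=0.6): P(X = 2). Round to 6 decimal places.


P = C(n,k) * p^k * (1-p)^(n-k)
C(13,2) = 78
p^k = 0.6^2 = 0.36
(1-p)^(n-k) = 0.4^11 = 0.00004194304
P = 78 * 0.36 * 0.00004194304 ≈ 0.001178

0.001178


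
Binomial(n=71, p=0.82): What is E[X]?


E[X] = n*p = 71 * 0.82 = 58.22

58.22


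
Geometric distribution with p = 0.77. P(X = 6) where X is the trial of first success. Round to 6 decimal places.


P = (1-p)^(k-1) * p
(1-p)^(k-1) = 0.23^5 = 0.0006436343
P = 0.0006436343 * 0.77 ≈ 0.0004955984

0.000496


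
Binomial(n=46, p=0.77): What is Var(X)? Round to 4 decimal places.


Var = n*p*(1-p) = 46 * 0.77 * 0.23 = 8.1466

8.1466


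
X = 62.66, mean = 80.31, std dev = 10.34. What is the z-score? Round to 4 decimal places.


z = (X - mu) / sigma
X - mu = 62.66 - 80.31 = -17.65
z = -17.65 / 10.34 = -1765/1034 ≈ -1.706963

-1.7070


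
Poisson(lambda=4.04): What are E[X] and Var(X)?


E[X] = Var(X) = lambda = 4.04

4.04, 4.04


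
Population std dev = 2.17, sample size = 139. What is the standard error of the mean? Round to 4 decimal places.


SE = sigma / sqrt(n)
sqrt(139) ≈ 11.789826
SE = 2.17 / 11.789826 ≈ 0.184057

0.1841


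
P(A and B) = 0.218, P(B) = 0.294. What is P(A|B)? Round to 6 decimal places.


P(A|B) = P(A and B) / P(B) = 0.218 / 0.294 = 109/147 ≈ 0.74149660

0.741497


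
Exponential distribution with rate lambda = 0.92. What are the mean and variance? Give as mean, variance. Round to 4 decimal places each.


mean = 1/lam, var = 1/lam^2
mean = 1 / 0.92 = 25/23 ≈ 1.086957
lam^2 = 0.92^2 = 0.8464
var = 1 / 0.8464 = 625/529 ≈ 1.181474

1.0870, 1.1815


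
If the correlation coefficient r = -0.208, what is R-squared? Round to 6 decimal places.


R^2 = r^2 = (-0.208)^2 = 0.043264

0.043264


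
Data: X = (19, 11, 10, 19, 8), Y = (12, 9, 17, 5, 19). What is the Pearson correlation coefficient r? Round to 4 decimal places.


r = sum((xi-xbar)(yi-ybar)) / sqrt(sum((xi-xbar)^2) * sum((yi-ybar)^2))
n = 5, xbar = 67/5 = 13.4, ybar = 62/5 = 12.4
Sxy = sum((xi-xbar)(yi-ybar)) = -86.8
Sxx = sum((xi-xbar)^2) = 109.2
Syy = sum((yi-ybar)^2) = 131.2
sqrt(Sxx*Syy) ≈ 119.695614
r = Sxy / sqrt(Sxx*Syy) = -86.8 / 119.695614 ≈ -0.725173

-0.7252


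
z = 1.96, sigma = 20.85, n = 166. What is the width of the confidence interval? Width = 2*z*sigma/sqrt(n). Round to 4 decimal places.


width = 2*z*sigma/sqrt(n)
2*z*sigma = 2 * 1.96 * 20.85 = 81.732
sqrt(166) ≈ 12.884099
width = 81.732 / 12.884099 ≈ 6.343633

6.3436


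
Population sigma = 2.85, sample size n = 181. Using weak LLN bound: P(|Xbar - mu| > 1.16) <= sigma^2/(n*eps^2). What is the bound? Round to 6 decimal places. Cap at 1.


bound = min(1, sigma^2/(n*eps^2))
sigma^2 = 2.85^2 = 8.1225
n*eps^2 = 181 * 1.16^2 = 181 * 1.3456 = 243.5536
sigma^2/(n*eps^2) = 8.1225 / 243.5536 ≈ 0.03334995

0.033350


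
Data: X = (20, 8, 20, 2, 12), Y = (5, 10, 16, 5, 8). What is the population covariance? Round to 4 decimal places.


Cov = (1/n)*sum((xi-xbar)(yi-ybar))
n = 5, xbar = 62/5 = 12.4, ybar = 44/5 = 8.8
sum((xi-xbar)(yi-ybar)) = 60.4
Cov = 60.4 / 5 = 12.08

12.0800


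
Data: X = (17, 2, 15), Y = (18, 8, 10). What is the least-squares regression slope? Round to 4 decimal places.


b = sum((xi-xbar)(yi-ybar)) / sum((xi-xbar)^2)
n = 3, xbar = 34/3 ≈ 11.333333, ybar = 36/3 = 12
Sxy = sum((xi-xbar)(yi-ybar)) = 64
Sxx = sum((xi-xbar)^2) = 398/3 ≈ 132.666667
b = Sxy / Sxx = 96/199 ≈ 0.482412

0.4824


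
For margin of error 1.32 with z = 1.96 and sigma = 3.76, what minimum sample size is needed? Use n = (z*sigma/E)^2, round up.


z*sigma/E = 1.96 * 3.76 / 1.32 = 4606/825 ≈ 5.583030
(z*sigma/E)^2 ≈ 31.170227
round up: n = 32

32


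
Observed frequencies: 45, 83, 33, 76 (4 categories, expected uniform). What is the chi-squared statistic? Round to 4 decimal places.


chi2 = sum((O-E)^2/E), E = total/4
total = 237, E = 237/4 = 59.25
(45 - 59.25)^2 / 59.25 = 203.0625 / 59.25 = 1083/316 ≈ 3.427215
(83 - 59.25)^2 / 59.25 = 564.0625 / 59.25 = 9025/948 ≈ 9.520042
(33 - 59.25)^2 / 59.25 = 689.0625 / 59.25 = 3675/316 ≈ 11.629747
(76 - 59.25)^2 / 59.25 = 280.5625 / 59.25 = 4489/948 ≈ 4.735232
chi2 = 6947/237 ≈ 29.312236

29.3122


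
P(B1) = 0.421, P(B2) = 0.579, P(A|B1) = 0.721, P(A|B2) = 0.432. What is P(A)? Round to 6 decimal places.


P(A) = P(A|B1)*P(B1) + P(A|B2)*P(B2)
P(A|B1)*P(B1) = 0.721 * 0.421 = 0.303541
P(A|B2)*P(B2) = 0.432 * 0.579 = 0.250128
P(A) = 0.303541 + 0.250128 = 0.553669

0.553669


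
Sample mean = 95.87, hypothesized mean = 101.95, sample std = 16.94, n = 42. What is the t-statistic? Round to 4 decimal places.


t = (xbar - mu0) / (s/sqrt(n))
xbar - mu0 = 95.87 - 101.95 = -6.08
sqrt(42) ≈ 6.48074070
s/sqrt(n) = 16.94 / 6.48074070 ≈ 2.61389875
t = -6.08 / 2.61389875 ≈ -2.326027

-2.3260


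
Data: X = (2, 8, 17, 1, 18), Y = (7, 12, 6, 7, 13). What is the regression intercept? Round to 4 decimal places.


a = ybar - b*xbar, where b = sum((xi-xbar)(yi-ybar)) / sum((xi-xbar)^2)
n = 5, xbar = 46/5 = 9.2, ybar = 45/5 = 9
Sxy = sum((xi-xbar)(yi-ybar)) = 39
Sxx = sum((xi-xbar)^2) = 258.8
b = Sxy / Sxx = 195/1294 ≈ 0.150696
a = 9 - 0.150696 * 9.2 = 4926/647 ≈ 7.613601

7.6136


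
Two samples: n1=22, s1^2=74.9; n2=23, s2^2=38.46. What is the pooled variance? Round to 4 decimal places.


sp^2 = ((n1-1)*s1^2 + (n2-1)*s2^2)/(n1+n2-2)
(n1-1)*s1^2 = 21 * 74.9 = 1572.9
(n2-1)*s2^2 = 22 * 38.46 = 846.12
numerator = 1572.9 + 846.12 = 2419.02
n1+n2-2 = 43
sp^2 = 2419.02 / 43 = 120951/2150 ≈ 56.256279

56.2563


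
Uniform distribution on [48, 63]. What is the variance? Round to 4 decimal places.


Var = (b-a)^2 / 12
(b-a)^2 = (63 - 48)^2 = 225
Var = 225/12 = 18.75

18.7500


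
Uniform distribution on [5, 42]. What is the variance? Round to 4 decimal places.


Var = (b-a)^2 / 12
(b-a)^2 = (42 - 5)^2 = 1369
Var = 1369/12 ≈ 114.083333

114.0833


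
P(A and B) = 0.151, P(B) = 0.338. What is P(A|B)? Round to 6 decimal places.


P(A|B) = P(A and B) / P(B) = 0.151 / 0.338 = 151/338 ≈ 0.44674556

0.446746


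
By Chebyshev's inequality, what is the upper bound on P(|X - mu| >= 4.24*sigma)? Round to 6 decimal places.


P <= 1/k^2
k^2 = 4.24^2 = 17.9776
1/k^2 = 1 / 17.9776 ≈ 0.05562478

0.055625


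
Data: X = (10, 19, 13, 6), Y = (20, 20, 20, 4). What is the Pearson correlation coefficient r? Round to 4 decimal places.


r = sum((xi-xbar)(yi-ybar)) / sqrt(sum((xi-xbar)^2) * sum((yi-ybar)^2))
n = 4, xbar = 48/4 = 12, ybar = 64/4 = 16
Sxy = sum((xi-xbar)(yi-ybar)) = 96
Sxx = sum((xi-xbar)^2) = 90
Syy = sum((yi-ybar)^2) = 192
sqrt(Sxx*Syy) ≈ 131.453414
r = Sxy / sqrt(Sxx*Syy) = 96 / 131.453414 ≈ 0.730297

0.7303


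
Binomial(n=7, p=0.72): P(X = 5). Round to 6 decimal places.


P = C(n,k) * p^k * (1-p)^(n-k)
C(7,5) = 21
p^k = 0.72^5 ≈ 0.1934918
(1-p)^(n-k) = 0.28^2 = 0.0784
P = 21 * 0.1934918 * 0.0784 ≈ 0.318565

0.318565


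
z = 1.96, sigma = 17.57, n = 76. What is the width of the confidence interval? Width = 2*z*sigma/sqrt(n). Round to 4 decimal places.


width = 2*z*sigma/sqrt(n)
2*z*sigma = 2 * 1.96 * 17.57 = 68.8744
sqrt(76) ≈ 8.717798
width = 68.8744 / 8.717798 ≈ 7.900436

7.9004


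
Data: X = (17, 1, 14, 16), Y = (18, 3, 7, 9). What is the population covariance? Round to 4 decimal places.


Cov = (1/n)*sum((xi-xbar)(yi-ybar))
n = 4, xbar = 48/4 = 12, ybar = 37/4 = 9.25
sum((xi-xbar)(yi-ybar)) = 107
Cov = 107 / 4 = 26.75

26.7500


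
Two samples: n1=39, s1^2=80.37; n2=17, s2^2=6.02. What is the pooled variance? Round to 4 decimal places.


sp^2 = ((n1-1)*s1^2 + (n2-1)*s2^2)/(n1+n2-2)
(n1-1)*s1^2 = 38 * 80.37 = 3054.06
(n2-1)*s2^2 = 16 * 6.02 = 96.32
numerator = 3054.06 + 96.32 = 3150.38
n1+n2-2 = 54
sp^2 = 3150.38 / 54 = 157519/2700 ≈ 58.340370

58.3404


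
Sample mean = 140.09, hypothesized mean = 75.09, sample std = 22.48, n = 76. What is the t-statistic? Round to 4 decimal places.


t = (xbar - mu0) / (s/sqrt(n))
xbar - mu0 = 140.09 - 75.09 = 65
sqrt(76) ≈ 8.71779789
s/sqrt(n) = 22.48 / 8.71779789 ≈ 2.57863285
t = 65 / 2.57863285 ≈ 25.207156

25.2072


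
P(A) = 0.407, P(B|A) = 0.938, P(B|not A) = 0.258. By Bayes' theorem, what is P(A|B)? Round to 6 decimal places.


P(A|B) = P(B|A)*P(A) / P(B), P(B) = P(B|A)*P(A) + P(B|not A)*P(not A)
P(B|A)*P(A) = 0.938 * 0.407 = 0.381766
P(B|not A)*P(not A) = 0.258 * 0.593 = 0.152994
P(B) = 0.381766 + 0.152994 = 0.53476
P(A|B) = 0.381766 / 0.53476 ≈ 0.71390156

0.713902


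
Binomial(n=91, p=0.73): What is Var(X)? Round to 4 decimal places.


Var = n*p*(1-p) = 91 * 0.73 * 0.27 = 17.9361

17.9361


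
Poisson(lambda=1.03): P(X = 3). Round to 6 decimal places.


P = e^(-lam) * lam^k / k!
e^(-1.03) ≈ 0.3570070
lam^k = 1.03^3 = 1.092727
k! = 3! = 6
P = 0.3570070 * 1.092727 / 6 ≈ 0.065019

0.065019


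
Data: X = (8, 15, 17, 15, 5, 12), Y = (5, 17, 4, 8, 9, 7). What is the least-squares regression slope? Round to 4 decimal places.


b = sum((xi-xbar)(yi-ybar)) / sum((xi-xbar)^2)
n = 6, xbar = 72/6 = 12, ybar = 50/6 = 25/3 ≈ 8.333333
Sxy = sum((xi-xbar)(yi-ybar)) = 12
Sxx = sum((xi-xbar)^2) = 108
b = Sxy / Sxx = 1/9 ≈ 0.111111

0.1111


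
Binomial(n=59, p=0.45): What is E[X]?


E[X] = n*p = 59 * 0.45 = 26.55

26.55


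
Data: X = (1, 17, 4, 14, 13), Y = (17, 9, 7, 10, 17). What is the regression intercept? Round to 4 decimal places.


a = ybar - b*xbar, where b = sum((xi-xbar)(yi-ybar)) / sum((xi-xbar)^2)
n = 5, xbar = 49/5 = 9.8, ybar = 60/5 = 12
Sxy = sum((xi-xbar)(yi-ybar)) = -29
Sxx = sum((xi-xbar)^2) = 190.8
b = Sxy / Sxx = -145/954 ≈ -0.151992
a = 12 - (-0.151992) * 9.8 = 12869/954 ≈ 13.489518

13.4895


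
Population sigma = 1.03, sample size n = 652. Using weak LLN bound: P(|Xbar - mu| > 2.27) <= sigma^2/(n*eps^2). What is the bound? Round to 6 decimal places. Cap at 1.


bound = min(1, sigma^2/(n*eps^2))
sigma^2 = 1.03^2 = 1.0609
n*eps^2 = 652 * 2.27^2 = 652 * 5.1529 = 3359.6908
sigma^2/(n*eps^2) = 1.0609 / 3359.6908 ≈ 0.00031577

0.000316


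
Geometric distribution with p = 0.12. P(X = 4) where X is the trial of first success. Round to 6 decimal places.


P = (1-p)^(k-1) * p
(1-p)^(k-1) = 0.88^3 = 0.681472
P = 0.681472 * 0.12 = 0.08177664

0.081777


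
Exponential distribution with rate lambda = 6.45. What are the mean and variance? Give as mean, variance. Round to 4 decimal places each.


mean = 1/lam, var = 1/lam^2
mean = 1 / 6.45 = 20/129 ≈ 0.155039
lam^2 = 6.45^2 = 41.6025
var = 1 / 41.6025 ≈ 0.024037

0.1550, 0.0240


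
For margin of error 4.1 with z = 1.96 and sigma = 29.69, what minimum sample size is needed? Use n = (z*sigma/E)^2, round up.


z*sigma/E = 1.96 * 29.69 / 4.1 ≈ 14.193268
(z*sigma/E)^2 ≈ 201.448865
round up: n = 202

202


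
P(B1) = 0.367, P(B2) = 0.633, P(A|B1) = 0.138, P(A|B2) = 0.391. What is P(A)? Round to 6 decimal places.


P(A) = P(A|B1)*P(B1) + P(A|B2)*P(B2)
P(A|B1)*P(B1) = 0.138 * 0.367 = 0.050646
P(A|B2)*P(B2) = 0.391 * 0.633 = 0.247503
P(A) = 0.050646 + 0.247503 = 0.298149

0.298149


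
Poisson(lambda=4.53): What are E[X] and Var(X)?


E[X] = Var(X) = lambda = 4.53

4.53, 4.53


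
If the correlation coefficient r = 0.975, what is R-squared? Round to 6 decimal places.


R^2 = r^2 = (0.975)^2 = 0.950625

0.950625


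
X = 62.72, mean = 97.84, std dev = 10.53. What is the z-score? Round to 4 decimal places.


z = (X - mu) / sigma
X - mu = 62.72 - 97.84 = -35.12
z = -35.12 / 10.53 = -3512/1053 ≈ -3.335233

-3.3352


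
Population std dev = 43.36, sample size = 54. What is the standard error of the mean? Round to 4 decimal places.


SE = sigma / sqrt(n)
sqrt(54) ≈ 7.348469
SE = 43.36 / 7.348469 ≈ 5.900549

5.9005


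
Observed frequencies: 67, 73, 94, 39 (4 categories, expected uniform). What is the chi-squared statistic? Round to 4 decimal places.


chi2 = sum((O-E)^2/E), E = total/4
total = 273, E = 273/4 = 68.25
(67 - 68.25)^2 / 68.25 = 1.5625 / 68.25 = 25/1092 ≈ 0.022894
(73 - 68.25)^2 / 68.25 = 22.5625 / 68.25 = 361/1092 ≈ 0.330586
(94 - 68.25)^2 / 68.25 = 663.0625 / 68.25 = 10609/1092 ≈ 9.715201
(39 - 68.25)^2 / 68.25 = 855.5625 / 68.25 = 351/28 ≈ 12.535714
chi2 = 2057/91 ≈ 22.604396

22.6044


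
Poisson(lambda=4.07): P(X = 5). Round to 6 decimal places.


P = e^(-lam) * lam^k / k!
e^(-4.07) ≈ 0.01707739
lam^k = 4.07^5 ≈ 1116.791362
k! = 5! = 120
P = 0.01707739 * 1116.791362 / 120 ≈ 0.158932

0.158932


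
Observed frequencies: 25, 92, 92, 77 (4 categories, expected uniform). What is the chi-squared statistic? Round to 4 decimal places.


chi2 = sum((O-E)^2/E), E = total/4
total = 286, E = 286/4 = 71.5
(25 - 71.5)^2 / 71.5 = 2162.25 / 71.5 = 8649/286 ≈ 30.241259
(92 - 71.5)^2 / 71.5 = 420.25 / 71.5 = 1681/286 ≈ 5.877622
(92 - 71.5)^2 / 71.5 = 420.25 / 71.5 = 1681/286 ≈ 5.877622
(77 - 71.5)^2 / 71.5 = 30.25 / 71.5 = 11/26 ≈ 0.423077
chi2 = 6066/143 ≈ 42.419580

42.4196


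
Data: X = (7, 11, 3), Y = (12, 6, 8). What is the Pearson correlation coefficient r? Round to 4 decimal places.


r = sum((xi-xbar)(yi-ybar)) / sqrt(sum((xi-xbar)^2) * sum((yi-ybar)^2))
n = 3, xbar = 21/3 = 7, ybar = 26/3 ≈ 8.666667
Sxy = sum((xi-xbar)(yi-ybar)) = -8
Sxx = sum((xi-xbar)^2) = 32
Syy = sum((yi-ybar)^2) = 56/3 ≈ 18.666667
sqrt(Sxx*Syy) ≈ 24.440404
r = Sxy / sqrt(Sxx*Syy) = -8 / 24.440404 ≈ -0.327327

-0.3273


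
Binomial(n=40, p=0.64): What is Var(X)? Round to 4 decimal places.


Var = n*p*(1-p) = 40 * 0.64 * 0.36 = 9.216

9.2160


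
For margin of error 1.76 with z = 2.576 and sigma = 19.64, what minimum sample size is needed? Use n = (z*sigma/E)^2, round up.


z*sigma/E = 2.576 * 19.64 / 1.76 = 79051/2750 ≈ 28.745818
(z*sigma/E)^2 ≈ 826.322063
round up: n = 827

827


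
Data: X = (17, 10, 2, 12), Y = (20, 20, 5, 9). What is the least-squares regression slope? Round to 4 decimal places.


b = sum((xi-xbar)(yi-ybar)) / sum((xi-xbar)^2)
n = 4, xbar = 41/4 = 10.25, ybar = 54/4 = 13.5
Sxy = sum((xi-xbar)(yi-ybar)) = 104.5
Sxx = sum((xi-xbar)^2) = 116.75
b = Sxy / Sxx = 418/467 ≈ 0.895075

0.8951


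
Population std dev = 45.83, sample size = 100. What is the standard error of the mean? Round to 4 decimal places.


SE = sigma / sqrt(n)
sqrt(100) = 10
SE = 45.83 / 10 = 4.583

4.5830


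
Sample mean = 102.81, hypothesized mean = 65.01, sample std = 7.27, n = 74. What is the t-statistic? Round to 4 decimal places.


t = (xbar - mu0) / (s/sqrt(n))
xbar - mu0 = 102.81 - 65.01 = 37.8
sqrt(74) ≈ 8.60232527
s/sqrt(n) = 7.27 / 8.60232527 ≈ 0.84512033
t = 37.8 / 0.84512033 ≈ 44.727358

44.7274


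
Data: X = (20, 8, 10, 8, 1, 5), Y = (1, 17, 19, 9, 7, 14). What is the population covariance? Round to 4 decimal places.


Cov = (1/n)*sum((xi-xbar)(yi-ybar))
n = 6, xbar = 52/6 = 26/3 ≈ 8.666667, ybar = 67/6 ≈ 11.166667
sum((xi-xbar)(yi-ybar)) = -257/3 ≈ -85.666667
Cov = -85.666667 / 6 = -257/18 ≈ -14.277778

-14.2778


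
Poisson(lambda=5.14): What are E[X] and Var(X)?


E[X] = Var(X) = lambda = 5.14

5.14, 5.14


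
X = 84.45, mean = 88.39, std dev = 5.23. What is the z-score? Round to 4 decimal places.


z = (X - mu) / sigma
X - mu = 84.45 - 88.39 = -3.94
z = -3.94 / 5.23 = -394/523 ≈ -0.753346

-0.7533


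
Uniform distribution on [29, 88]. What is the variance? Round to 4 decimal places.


Var = (b-a)^2 / 12
(b-a)^2 = (88 - 29)^2 = 3481
Var = 3481/12 ≈ 290.083333

290.0833


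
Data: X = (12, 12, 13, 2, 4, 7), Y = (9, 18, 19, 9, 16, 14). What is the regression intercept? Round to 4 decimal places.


a = ybar - b*xbar, where b = sum((xi-xbar)(yi-ybar)) / sum((xi-xbar)^2)
n = 6, xbar = 50/6 = 25/3 ≈ 8.333333, ybar = 85/6 ≈ 14.166667
Sxy = sum((xi-xbar)(yi-ybar)) = 128/3 ≈ 42.666667
Sxx = sum((xi-xbar)^2) = 328/3 ≈ 109.333333
b = Sxy / Sxx = 16/41 ≈ 0.390244
a = 14.166667 - 0.390244 * 8.333333 = 895/82 ≈ 10.914634

10.9146


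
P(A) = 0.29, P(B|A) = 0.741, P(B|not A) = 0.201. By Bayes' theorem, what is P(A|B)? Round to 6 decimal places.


P(A|B) = P(B|A)*P(A) / P(B), P(B) = P(B|A)*P(A) + P(B|not A)*P(not A)
P(B|A)*P(A) = 0.741 * 0.29 = 0.21489
P(B|not A)*P(not A) = 0.201 * 0.71 = 0.14271
P(B) = 0.21489 + 0.14271 = 0.3576
P(A|B) = 0.21489 / 0.3576 ≈ 0.60092282

0.600923


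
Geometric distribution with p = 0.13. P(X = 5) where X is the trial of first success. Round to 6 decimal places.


P = (1-p)^(k-1) * p
(1-p)^(k-1) = 0.87^4 ≈ 0.5728976
P = 0.5728976 * 0.13 ≈ 0.07447669

0.074477


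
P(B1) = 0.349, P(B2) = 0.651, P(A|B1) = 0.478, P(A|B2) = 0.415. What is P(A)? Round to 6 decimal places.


P(A) = P(A|B1)*P(B1) + P(A|B2)*P(B2)
P(A|B1)*P(B1) = 0.478 * 0.349 = 0.166822
P(A|B2)*P(B2) = 0.415 * 0.651 = 0.270165
P(A) = 0.166822 + 0.270165 = 0.436987

0.436987


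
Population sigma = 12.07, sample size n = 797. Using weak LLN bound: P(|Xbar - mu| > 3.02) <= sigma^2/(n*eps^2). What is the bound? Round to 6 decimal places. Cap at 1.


bound = min(1, sigma^2/(n*eps^2))
sigma^2 = 12.07^2 = 145.6849
n*eps^2 = 797 * 3.02^2 = 797 * 9.1204 = 7268.9588
sigma^2/(n*eps^2) = 145.6849 / 7268.9588 ≈ 0.02004206

0.020042


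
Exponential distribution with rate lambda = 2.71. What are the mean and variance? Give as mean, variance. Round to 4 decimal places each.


mean = 1/lam, var = 1/lam^2
mean = 1 / 2.71 = 100/271 ≈ 0.369004
lam^2 = 2.71^2 = 7.3441
var = 1 / 7.3441 ≈ 0.136164

0.3690, 0.1362


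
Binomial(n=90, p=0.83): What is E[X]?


E[X] = n*p = 90 * 0.83 = 74.7

74.7


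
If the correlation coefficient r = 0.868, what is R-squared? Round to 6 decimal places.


R^2 = r^2 = (0.868)^2 = 0.753424

0.753424


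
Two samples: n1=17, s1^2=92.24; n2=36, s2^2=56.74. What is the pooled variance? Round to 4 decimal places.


sp^2 = ((n1-1)*s1^2 + (n2-1)*s2^2)/(n1+n2-2)
(n1-1)*s1^2 = 16 * 92.24 = 1475.84
(n2-1)*s2^2 = 35 * 56.74 = 1985.9
numerator = 1475.84 + 1985.9 = 3461.74
n1+n2-2 = 51
sp^2 = 3461.74 / 51 = 173087/2550 ≈ 67.877255

67.8773


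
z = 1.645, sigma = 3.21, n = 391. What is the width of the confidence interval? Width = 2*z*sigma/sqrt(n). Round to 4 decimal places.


width = 2*z*sigma/sqrt(n)
2*z*sigma = 2 * 1.645 * 3.21 = 10.5609
sqrt(391) ≈ 19.773720
width = 10.5609 / 19.773720 ≈ 0.534088

0.5341


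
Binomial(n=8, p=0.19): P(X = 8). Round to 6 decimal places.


P = C(n,k) * p^k * (1-p)^(n-k)
C(8,8) = 1
p^k = 0.19^8 ≈ 0.000001698356
(1-p)^(n-k) = 0.81^0 = 1
P = 1 * 0.000001698356 * 1 ≈ 0.000002

0.000002


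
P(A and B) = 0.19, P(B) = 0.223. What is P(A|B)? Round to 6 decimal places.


P(A|B) = P(A and B) / P(B) = 0.19 / 0.223 = 190/223 ≈ 0.85201794

0.852018


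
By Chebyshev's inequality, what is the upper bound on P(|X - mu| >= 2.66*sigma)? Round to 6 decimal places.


P <= 1/k^2
k^2 = 2.66^2 = 7.0756
1/k^2 = 1 / 7.0756 ≈ 0.14133077

0.141331


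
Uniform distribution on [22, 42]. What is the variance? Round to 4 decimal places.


Var = (b-a)^2 / 12
(b-a)^2 = (42 - 22)^2 = 400
Var = 400/12 ≈ 33.333333

33.3333


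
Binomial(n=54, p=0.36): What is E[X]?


E[X] = n*p = 54 * 0.36 = 19.44

19.44


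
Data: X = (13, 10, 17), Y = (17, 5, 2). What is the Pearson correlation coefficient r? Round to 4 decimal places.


r = sum((xi-xbar)(yi-ybar)) / sqrt(sum((xi-xbar)^2) * sum((yi-ybar)^2))
n = 3, xbar = 40/3 ≈ 13.333333, ybar = 24/3 = 8
Sxy = sum((xi-xbar)(yi-ybar)) = -15
Sxx = sum((xi-xbar)^2) = 74/3 ≈ 24.666667
Syy = sum((yi-ybar)^2) = 126
sqrt(Sxx*Syy) ≈ 55.749439
r = Sxy / sqrt(Sxx*Syy) = -15 / 55.749439 ≈ -0.269061

-0.2691


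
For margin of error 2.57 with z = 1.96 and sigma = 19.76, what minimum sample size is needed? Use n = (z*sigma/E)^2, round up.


z*sigma/E = 1.96 * 19.76 / 2.57 = 96824/6425 ≈ 15.069883
(z*sigma/E)^2 ≈ 227.101382
round up: n = 228

228


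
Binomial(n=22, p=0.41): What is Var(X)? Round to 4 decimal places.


Var = n*p*(1-p) = 22 * 0.41 * 0.59 = 5.3218

5.3218


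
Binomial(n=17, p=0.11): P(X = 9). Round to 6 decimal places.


P = C(n,k) * p^k * (1-p)^(n-k)
C(17,9) = 24310
p^k = 0.11^9 ≈ 0.000000002357948
(1-p)^(n-k) = 0.89^8 ≈ 0.3936589
P = 24310 * 0.000000002357948 * 0.3936589 ≈ 0.000023

0.000023


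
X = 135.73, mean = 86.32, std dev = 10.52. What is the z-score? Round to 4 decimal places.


z = (X - mu) / sigma
X - mu = 135.73 - 86.32 = 49.41
z = 49.41 / 10.52 = 4941/1052 ≈ 4.696768

4.6968


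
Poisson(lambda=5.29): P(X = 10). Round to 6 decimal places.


P = e^(-lam) * lam^k / k!
e^(-5.29) ≈ 0.005041760
lam^k = 5.29^10 ≈ 17161558.313346
k! = 10! = 3628800
P = 0.005041760 * 17161558.313346 / 3628800 ≈ 0.023844

0.023844


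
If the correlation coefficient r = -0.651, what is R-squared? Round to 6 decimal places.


R^2 = r^2 = (-0.651)^2 = 0.423801

0.423801


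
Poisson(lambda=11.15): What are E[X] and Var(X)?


E[X] = Var(X) = lambda = 11.15

11.15, 11.15


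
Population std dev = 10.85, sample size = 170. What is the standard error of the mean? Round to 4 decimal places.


SE = sigma / sqrt(n)
sqrt(170) ≈ 13.038405
SE = 10.85 / 13.038405 ≈ 0.832157

0.8322


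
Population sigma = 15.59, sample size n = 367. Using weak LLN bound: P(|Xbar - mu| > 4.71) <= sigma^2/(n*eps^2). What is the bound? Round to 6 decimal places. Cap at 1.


bound = min(1, sigma^2/(n*eps^2))
sigma^2 = 15.59^2 = 243.0481
n*eps^2 = 367 * 4.71^2 = 367 * 22.1841 = 8141.5647
sigma^2/(n*eps^2) = 243.0481 / 8141.5647 ≈ 0.02985275

0.029853


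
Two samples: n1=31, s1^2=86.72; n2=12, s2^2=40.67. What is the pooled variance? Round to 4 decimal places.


sp^2 = ((n1-1)*s1^2 + (n2-1)*s2^2)/(n1+n2-2)
(n1-1)*s1^2 = 30 * 86.72 = 2601.6
(n2-1)*s2^2 = 11 * 40.67 = 447.37
numerator = 2601.6 + 447.37 = 3048.97
n1+n2-2 = 41
sp^2 = 3048.97 / 41 = 304897/4100 ≈ 74.365122

74.3651


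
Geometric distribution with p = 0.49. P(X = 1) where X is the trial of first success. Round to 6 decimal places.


P = (1-p)^(k-1) * p
(1-p)^(k-1) = 0.51^0 = 1
P = 1 * 0.49 = 0.49

0.490000


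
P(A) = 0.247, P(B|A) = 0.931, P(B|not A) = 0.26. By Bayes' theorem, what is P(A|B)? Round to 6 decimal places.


P(A|B) = P(B|A)*P(A) / P(B), P(B) = P(B|A)*P(A) + P(B|not A)*P(not A)
P(B|A)*P(A) = 0.931 * 0.247 = 0.229957
P(B|not A)*P(not A) = 0.26 * 0.753 = 0.19578
P(B) = 0.229957 + 0.19578 = 0.425737
P(A|B) = 0.229957 / 0.425737 ≈ 0.54013863

0.540139


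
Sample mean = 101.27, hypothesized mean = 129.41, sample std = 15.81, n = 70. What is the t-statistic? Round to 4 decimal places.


t = (xbar - mu0) / (s/sqrt(n))
xbar - mu0 = 101.27 - 129.41 = -28.14
sqrt(70) ≈ 8.36660027
s/sqrt(n) = 15.81 / 8.36660027 ≈ 1.88965643
t = -28.14 / 1.88965643 ≈ -14.891596

-14.8916


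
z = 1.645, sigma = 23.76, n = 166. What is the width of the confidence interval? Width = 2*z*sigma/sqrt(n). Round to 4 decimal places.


width = 2*z*sigma/sqrt(n)
2*z*sigma = 2 * 1.645 * 23.76 = 78.1704
sqrt(166) ≈ 12.884099
width = 78.1704 / 12.884099 ≈ 6.067200

6.0672


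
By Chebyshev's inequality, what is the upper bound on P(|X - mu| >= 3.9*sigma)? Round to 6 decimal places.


P <= 1/k^2
k^2 = 3.9^2 = 15.21
1/k^2 = 1 / 15.21 = 100/1521 ≈ 0.06574622

0.065746


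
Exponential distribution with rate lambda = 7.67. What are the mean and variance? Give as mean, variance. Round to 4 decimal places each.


mean = 1/lam, var = 1/lam^2
mean = 1 / 7.67 = 100/767 ≈ 0.130378
lam^2 = 7.67^2 = 58.8289
var = 1 / 58.8289 ≈ 0.016998

0.1304, 0.0170


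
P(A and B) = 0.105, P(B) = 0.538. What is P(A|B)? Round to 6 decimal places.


P(A|B) = P(A and B) / P(B) = 0.105 / 0.538 = 105/538 ≈ 0.19516729

0.195167


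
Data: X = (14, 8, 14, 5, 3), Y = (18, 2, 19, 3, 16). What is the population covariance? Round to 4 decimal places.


Cov = (1/n)*sum((xi-xbar)(yi-ybar))
n = 5, xbar = 44/5 = 8.8, ybar = 58/5 = 11.6
sum((xi-xbar)(yi-ybar)) = 86.6
Cov = 86.6 / 5 = 17.32

17.3200


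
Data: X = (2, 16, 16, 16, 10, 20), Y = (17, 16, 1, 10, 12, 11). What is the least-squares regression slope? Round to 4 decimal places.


b = sum((xi-xbar)(yi-ybar)) / sum((xi-xbar)^2)
n = 6, xbar = 80/6 = 40/3 ≈ 13.333333, ybar = 67/6 ≈ 11.166667
Sxy = sum((xi-xbar)(yi-ybar)) = -262/3 ≈ -87.333333
Sxx = sum((xi-xbar)^2) = 616/3 ≈ 205.333333
b = Sxy / Sxx = -131/308 ≈ -0.425325

-0.4253


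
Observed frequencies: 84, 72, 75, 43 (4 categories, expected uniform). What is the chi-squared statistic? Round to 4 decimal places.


chi2 = sum((O-E)^2/E), E = total/4
total = 274, E = 274/4 = 68.5
(84 - 68.5)^2 / 68.5 = 240.25 / 68.5 = 961/274 ≈ 3.507299
(72 - 68.5)^2 / 68.5 = 12.25 / 68.5 = 49/274 ≈ 0.178832
(75 - 68.5)^2 / 68.5 = 42.25 / 68.5 = 169/274 ≈ 0.616788
(43 - 68.5)^2 / 68.5 = 650.25 / 68.5 = 2601/274 ≈ 9.492701
chi2 = 1890/137 ≈ 13.795620

13.7956


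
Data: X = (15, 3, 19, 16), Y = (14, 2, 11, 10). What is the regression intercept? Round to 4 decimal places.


a = ybar - b*xbar, where b = sum((xi-xbar)(yi-ybar)) / sum((xi-xbar)^2)
n = 4, xbar = 53/4 = 13.25, ybar = 37/4 = 9.25
Sxy = sum((xi-xbar)(yi-ybar)) = 94.75
Sxx = sum((xi-xbar)^2) = 148.75
b = Sxy / Sxx = 379/595 ≈ 0.636975
a = 9.25 - 0.636975 * 13.25 = 482/595 ≈ 0.810084

0.8101


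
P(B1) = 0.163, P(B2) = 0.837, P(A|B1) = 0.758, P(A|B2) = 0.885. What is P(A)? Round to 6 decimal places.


P(A) = P(A|B1)*P(B1) + P(A|B2)*P(B2)
P(A|B1)*P(B1) = 0.758 * 0.163 = 0.123554
P(A|B2)*P(B2) = 0.885 * 0.837 = 0.740745
P(A) = 0.123554 + 0.740745 = 0.864299

0.864299


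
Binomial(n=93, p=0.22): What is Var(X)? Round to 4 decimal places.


Var = n*p*(1-p) = 93 * 0.22 * 0.78 = 15.9588

15.9588


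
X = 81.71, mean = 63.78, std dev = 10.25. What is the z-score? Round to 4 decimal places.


z = (X - mu) / sigma
X - mu = 81.71 - 63.78 = 17.93
z = 17.93 / 10.25 = 1793/1025 ≈ 1.749268

1.7493


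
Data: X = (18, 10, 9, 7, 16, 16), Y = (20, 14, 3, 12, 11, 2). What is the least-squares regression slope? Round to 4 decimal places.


b = sum((xi-xbar)(yi-ybar)) / sum((xi-xbar)^2)
n = 6, xbar = 76/6 = 38/3 ≈ 12.666667, ybar = 62/6 = 31/3 ≈ 10.333333
Sxy = sum((xi-xbar)(yi-ybar)) = 101/3 ≈ 33.666667
Sxx = sum((xi-xbar)^2) = 310/3 ≈ 103.333333
b = Sxy / Sxx = 101/310 ≈ 0.325806

0.3258


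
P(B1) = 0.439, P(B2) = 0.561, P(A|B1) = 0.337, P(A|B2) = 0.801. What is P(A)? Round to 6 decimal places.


P(A) = P(A|B1)*P(B1) + P(A|B2)*P(B2)
P(A|B1)*P(B1) = 0.337 * 0.439 = 0.147943
P(A|B2)*P(B2) = 0.801 * 0.561 = 0.449361
P(A) = 0.147943 + 0.449361 = 0.597304

0.597304


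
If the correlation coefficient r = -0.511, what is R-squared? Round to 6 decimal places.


R^2 = r^2 = (-0.511)^2 = 0.261121

0.261121


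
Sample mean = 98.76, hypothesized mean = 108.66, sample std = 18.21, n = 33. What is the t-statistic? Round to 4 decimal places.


t = (xbar - mu0) / (s/sqrt(n))
xbar - mu0 = 98.76 - 108.66 = -9.9
sqrt(33) ≈ 5.74456265
s/sqrt(n) = 18.21 / 5.74456265 ≈ 3.16995411
t = -9.9 / 3.16995411 ≈ -3.123074

-3.1231


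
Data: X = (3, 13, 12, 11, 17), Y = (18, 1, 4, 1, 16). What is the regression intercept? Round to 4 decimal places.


a = ybar - b*xbar, where b = sum((xi-xbar)(yi-ybar)) / sum((xi-xbar)^2)
n = 5, xbar = 56/5 = 11.2, ybar = 40/5 = 8
Sxy = sum((xi-xbar)(yi-ybar)) = -50
Sxx = sum((xi-xbar)^2) = 104.8
b = Sxy / Sxx = -125/262 ≈ -0.477099
a = 8 - (-0.477099) * 11.2 = 1748/131 ≈ 13.343511

13.3435


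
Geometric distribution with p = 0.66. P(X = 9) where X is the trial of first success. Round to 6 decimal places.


P = (1-p)^(k-1) * p
(1-p)^(k-1) = 0.34^8 ≈ 0.0001785794
P = 0.0001785794 * 0.66 ≈ 0.0001178624

0.000118
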